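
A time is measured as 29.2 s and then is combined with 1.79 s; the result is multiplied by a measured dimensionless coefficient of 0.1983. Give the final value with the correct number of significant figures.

29.2 s + 1.79 s = 30.99 s; the sum is limited to 1 decimal place (3 s.f.).
Carrying full precision, 30.99 × 0.1983 = 6.145317 s; 0.1983 has 4 s.f., so the result keeps min(3, 4) = 3 s.f.
Rounded to 3 significant figures: 6.15 s.

6.15 s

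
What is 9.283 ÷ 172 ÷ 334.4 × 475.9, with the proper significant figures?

9.283 ÷ 172 ÷ 334.4 × 475.9 = 0.0768085098615…
Multiplication/division keeps the fewest significant figures: 9.283 → 4 s.f., 172 → 3 s.f., 334.4 → 4 s.f., 475.9 → 4 s.f.; limit is 3.
Rounded to 3 significant figures: 0.0768.

0.0768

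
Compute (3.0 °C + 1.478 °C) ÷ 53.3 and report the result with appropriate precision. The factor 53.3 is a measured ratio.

0.084 °C

3.0 °C + 1.478 °C = 4.478 °C; the sum is limited to 1 decimal place (2 s.f.).
Carrying full precision, 4.478 ÷ 53.3 = 0.0840150093809… °C; 53.3 has 3 s.f., so the result keeps min(2, 3) = 2 s.f.
Rounded to 2 significant figures: 0.084 °C.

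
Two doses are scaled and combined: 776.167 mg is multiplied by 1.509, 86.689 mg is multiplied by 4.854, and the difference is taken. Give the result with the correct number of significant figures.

7.50 × 10^2 mg

776.167 × 1.509 = 1171.236003 → 1171 mg (4 s.f., last digit at the 10^0 place).
86.689 × 4.854 = 420.788406 → 4.208 × 10^2 mg (4 s.f., last digit at the 10^-1 place).
Difference: 750.447597 mg; keep the coarser place, 10^0.
Result: 7.50 × 10^2 mg.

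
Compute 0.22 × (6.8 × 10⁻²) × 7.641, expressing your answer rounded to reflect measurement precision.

0.22 × (6.8 × 10⁻²) × 7.641 = 0.11430936
Multiplication/division keeps the fewest significant figures: 0.22 → 2 s.f., 6.8 × 10⁻² → 2 s.f., 7.641 → 4 s.f.; limit is 2.
Rounded to 2 significant figures: 0.11.

0.11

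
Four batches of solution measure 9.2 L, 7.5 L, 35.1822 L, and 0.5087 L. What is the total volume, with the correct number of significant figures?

9.2 L + 7.5 L + 35.1822 L + 0.5087 L = 52.3909 L.
Addition/subtraction keeps the fewest decimal places: 9.2 → 1 decimal place, 7.5 → 1 decimal place, 35.1822 → 4 decimal places, 0.5087 → 4 decimal places; limit is 1.
Rounded to 1 decimal place: 52.4 L.

52.4 L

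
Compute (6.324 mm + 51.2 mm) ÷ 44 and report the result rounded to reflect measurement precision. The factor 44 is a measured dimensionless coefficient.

6.324 mm + 51.2 mm = 57.524 mm; the sum is limited to 1 decimal place (3 s.f.).
Carrying full precision, 57.524 ÷ 44 = 1.30736363636… mm; 44 has 2 s.f., so the result keeps min(3, 2) = 2 s.f.
Rounded to 2 significant figures: 1.3 mm.

1.3 mm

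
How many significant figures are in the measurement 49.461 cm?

5

49.461: every digit is nonzero and significant.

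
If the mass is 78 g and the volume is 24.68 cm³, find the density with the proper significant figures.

density = 78 g ÷ 24.68 cm³ = 3.16045380875… g/cm³.
78 has 2 significant figures; 24.68 has 4.
Division/multiplication keeps the fewest: 2 significant figures.
Rounded: 3.2 g/cm³.

3.2 g/cm³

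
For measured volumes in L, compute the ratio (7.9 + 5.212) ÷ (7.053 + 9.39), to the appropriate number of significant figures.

7.9 + 5.212 = 13.112, limited to 1 d.p. → 3 s.f.; 7.053 + 9.39 = 16.443, limited to 2 d.p. → 4 s.f.
Carrying full precision, 13.112 ÷ 16.443 = 0.797421395123…; keep min(3, 4) = 3 s.f.
Rounded to 3 significant figures: 0.797.

0.797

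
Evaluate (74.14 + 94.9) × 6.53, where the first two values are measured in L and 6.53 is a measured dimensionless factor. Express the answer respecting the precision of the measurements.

74.14 L + 94.9 L = 169.04 L; the sum is limited to 1 decimal place (4 s.f.).
Carrying full precision, 169.04 × 6.53 = 1103.8312 L; 6.53 has 3 s.f., so the result keeps min(4, 3) = 3 s.f.
Rounded to 3 significant figures: 1.10 × 10³ L.

1.10 × 10³ L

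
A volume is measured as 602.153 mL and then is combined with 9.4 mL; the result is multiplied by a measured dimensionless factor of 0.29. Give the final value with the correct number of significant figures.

1.8 × 10² mL

602.153 mL + 9.4 mL = 611.553 mL; the sum is limited to 1 decimal place (4 s.f.).
Carrying full precision, 611.553 × 0.29 = 177.35037 mL; 0.29 has 2 s.f., so the result keeps min(4, 2) = 2 s.f.
Rounded to 2 significant figures: 1.8 × 10² mL.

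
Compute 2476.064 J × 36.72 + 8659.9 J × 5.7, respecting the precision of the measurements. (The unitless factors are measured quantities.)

2476.064 × 36.72 = 90921.07008 → 9.092 × 10^4 J (4 s.f., last digit at the 10^1 place).
8659.9 × 5.7 = 49361.43 → 4.9 × 10^4 J (2 s.f., last digit at the 10^3 place).
Sum: 140282.50008 J; keep the coarser place, 10^3.
Result: 1.40 × 10^5 J.

1.40 × 10^5 J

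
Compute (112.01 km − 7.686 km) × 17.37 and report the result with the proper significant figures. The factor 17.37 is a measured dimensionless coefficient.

1.812 × 10^3 km

112.01 km − 7.686 km = 104.324 km; the difference is limited to 2 decimal places (5 s.f.).
Carrying full precision, 104.324 × 17.37 = 1812.10788 km; 17.37 has 4 s.f., so the result keeps min(5, 4) = 4 s.f.
Rounded to 4 significant figures: 1.812 × 10^3 km.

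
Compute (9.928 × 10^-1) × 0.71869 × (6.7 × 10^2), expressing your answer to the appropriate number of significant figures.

(9.928 × 10^-1) × 0.71869 × (6.7 × 10^2) = 478.05533944
Multiplication/division keeps the fewest significant figures: 9.928 × 10^-1 → 4 s.f., 0.71869 → 5 s.f., 6.7 × 10^2 → 2 s.f.; limit is 2.
Rounded to 2 significant figures: 4.8 × 10^2.

4.8 × 10^2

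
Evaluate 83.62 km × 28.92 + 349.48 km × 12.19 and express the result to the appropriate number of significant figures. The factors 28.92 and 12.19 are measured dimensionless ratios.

83.62 × 28.92 = 2418.2904 → 2418 km (4 s.f., last digit at the 10^0 place).
349.48 × 12.19 = 4260.1612 → 4.260 × 10^3 km (4 s.f., last digit at the 10^0 place).
Sum: 6678.4516 km; keep the coarser place, 10^0.
Result: 6678 km.

6678 km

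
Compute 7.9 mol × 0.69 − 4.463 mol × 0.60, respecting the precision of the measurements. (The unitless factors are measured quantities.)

2.8 mol

7.9 × 0.69 = 5.451 → 5.5 mol (2 s.f., last digit at the 10^-1 place).
4.463 × 0.60 = 2.6778 → 2.7 mol (2 s.f., last digit at the 10^-1 place).
Difference: 2.7732 mol; keep the coarser place, 10^-1.
Result: 2.8 mol.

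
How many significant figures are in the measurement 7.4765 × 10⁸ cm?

7.4765 × 10⁸: in scientific notation every digit of the coefficient is significant.

5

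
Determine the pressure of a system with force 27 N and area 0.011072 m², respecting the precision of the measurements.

pressure = 27 N ÷ 0.011072 m² = 2438.58381503… Pa.
27 has 2 significant figures; 0.011072 has 5.
Division/multiplication keeps the fewest: 2 significant figures.
Rounded: 2.4 × 10³ Pa.

2.4 × 10³ Pa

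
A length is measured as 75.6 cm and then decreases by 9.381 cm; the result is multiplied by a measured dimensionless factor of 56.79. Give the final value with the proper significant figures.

3.76 × 10³ cm

75.6 cm − 9.381 cm = 66.219 cm; the difference is limited to 1 decimal place (3 s.f.).
Carrying full precision, 66.219 × 56.79 = 3760.57701 cm; 56.79 has 4 s.f., so the result keeps min(3, 4) = 3 s.f.
Rounded to 3 significant figures: 3.76 × 10³ cm.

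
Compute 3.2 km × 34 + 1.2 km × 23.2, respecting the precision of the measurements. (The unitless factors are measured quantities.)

3.2 × 34 = 108.8 → 1.1 × 10^2 km (2 s.f., last digit at the 10^1 place).
1.2 × 23.2 = 27.84 → 28 km (2 s.f., last digit at the 10^0 place).
Sum: 136.64 km; keep the coarser place, 10^1.
Result: 1.4 × 10^2 km.

1.4 × 10^2 km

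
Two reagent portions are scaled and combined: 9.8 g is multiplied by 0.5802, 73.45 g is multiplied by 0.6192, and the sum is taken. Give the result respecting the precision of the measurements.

9.8 × 0.5802 = 5.68596 → 5.7 g (2 s.f., last digit at the 10^-1 place).
73.45 × 0.6192 = 45.48024 → 45.48 g (4 s.f., last digit at the 10^-2 place).
Sum: 51.1662 g; keep the coarser place, 10^-1.
Result: 51.2 g.

51.2 g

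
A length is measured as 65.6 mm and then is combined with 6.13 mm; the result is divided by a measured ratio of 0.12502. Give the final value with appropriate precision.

574 mm

65.6 mm + 6.13 mm = 71.73 mm; the sum is limited to 1 decimal place (3 s.f.).
Carrying full precision, 71.73 ÷ 0.12502 = 573.748200288… mm; 0.12502 has 5 s.f., so the result keeps min(3, 5) = 3 s.f.
Rounded to 3 significant figures: 574 mm.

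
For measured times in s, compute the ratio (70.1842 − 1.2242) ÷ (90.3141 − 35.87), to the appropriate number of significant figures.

1.267

70.1842 − 1.2242 = 68.9600, limited to 4 d.p. → 6 s.f.; 90.3141 − 35.87 = 54.4441, limited to 2 d.p. → 4 s.f.
Carrying full precision, 68.9600 ÷ 54.4441 = 1.26662025821…; keep min(6, 4) = 4 s.f.
Rounded to 4 significant figures: 1.267.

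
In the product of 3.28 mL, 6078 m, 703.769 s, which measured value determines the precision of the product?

3.28 mL

3.28 mL → 3 s.f.; 6078 m → 4 s.f.; 703.769 s → 6 s.f.
The fewest is 3 significant figures, from 3.28 mL.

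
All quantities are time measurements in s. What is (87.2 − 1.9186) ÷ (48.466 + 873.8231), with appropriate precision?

0.0925

87.2 − 1.9186 = 85.2814, limited to 1 d.p. → 3 s.f.; 48.466 + 873.8231 = 922.2891, limited to 3 d.p. → 6 s.f.
Carrying full precision, 85.2814 ÷ 922.2891 = 0.092467101693…; keep min(3, 6) = 3 s.f.
Rounded to 3 significant figures: 0.0925.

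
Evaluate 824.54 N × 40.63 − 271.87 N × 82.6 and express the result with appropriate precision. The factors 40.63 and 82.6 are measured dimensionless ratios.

1.10 × 10⁴ N

824.54 × 40.63 = 33501.0602 → 3.350 × 10⁴ N (4 s.f., last digit at the 10^1 place).
271.87 × 82.6 = 22456.462 → 2.25 × 10⁴ N (3 s.f., last digit at the 10^2 place).
Difference: 11044.5982 N; keep the coarser place, 10^2.
Result: 1.10 × 10⁴ N.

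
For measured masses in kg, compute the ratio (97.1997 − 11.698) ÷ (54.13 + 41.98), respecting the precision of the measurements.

97.1997 − 11.698 = 85.5017, limited to 3 d.p. → 5 s.f.; 54.13 + 41.98 = 96.11, limited to 2 d.p. → 4 s.f.
Carrying full precision, 85.5017 ÷ 96.11 = 0.889623348247…; keep min(5, 4) = 4 s.f.
Rounded to 4 significant figures: 0.8896.

0.8896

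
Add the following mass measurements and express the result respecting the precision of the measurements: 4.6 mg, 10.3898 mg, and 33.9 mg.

4.6 mg + 10.3898 mg + 33.9 mg = 48.8898 mg.
Addition/subtraction keeps the fewest decimal places: 4.6 → 1 decimal place, 10.3898 → 4 decimal places, 33.9 → 1 decimal place; limit is 1.
Rounded to 1 decimal place: 48.9 mg.

48.9 mg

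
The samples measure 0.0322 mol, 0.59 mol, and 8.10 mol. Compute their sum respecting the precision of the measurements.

8.72 mol

0.0322 mol + 0.59 mol + 8.10 mol = 8.7222 mol.
Addition/subtraction keeps the fewest decimal places: 0.0322 → 4 decimal places, 0.59 → 2 decimal places, 8.10 → 2 decimal places; limit is 2.
Rounded to 2 decimal places: 8.72 mol.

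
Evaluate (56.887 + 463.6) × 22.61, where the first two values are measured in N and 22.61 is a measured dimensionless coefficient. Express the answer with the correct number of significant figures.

56.887 N + 463.6 N = 520.487 N; the sum is limited to 1 decimal place (4 s.f.).
Carrying full precision, 520.487 × 22.61 = 11768.21107 N; 22.61 has 4 s.f., so the result keeps min(4, 4) = 4 s.f.
Rounded to 4 significant figures: 1.177 × 10⁴ N.

1.177 × 10⁴ N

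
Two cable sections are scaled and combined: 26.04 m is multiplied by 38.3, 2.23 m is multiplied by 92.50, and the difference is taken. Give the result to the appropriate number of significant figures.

26.04 × 38.3 = 997.332 → 997 m (3 s.f., last digit at the 10^0 place).
2.23 × 92.50 = 206.275 → 206 m (3 s.f., last digit at the 10^0 place).
Difference: 791.057 m; keep the coarser place, 10^0.
Result: 791 m.

791 m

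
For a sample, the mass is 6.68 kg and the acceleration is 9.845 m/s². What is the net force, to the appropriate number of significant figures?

65.8 N

net force = 6.68 kg × 9.845 m/s² = 65.7646 N.
6.68 has 3 significant figures; 9.845 has 4.
Division/multiplication keeps the fewest: 3 significant figures.
Rounded: 65.8 N.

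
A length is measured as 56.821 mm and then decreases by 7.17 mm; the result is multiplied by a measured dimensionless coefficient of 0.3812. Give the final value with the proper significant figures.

18.93 mm

56.821 mm − 7.17 mm = 49.651 mm; the difference is limited to 2 decimal places (4 s.f.).
Carrying full precision, 49.651 × 0.3812 = 18.9269612 mm; 0.3812 has 4 s.f., so the result keeps min(4, 4) = 4 s.f.
Rounded to 4 significant figures: 18.93 mm.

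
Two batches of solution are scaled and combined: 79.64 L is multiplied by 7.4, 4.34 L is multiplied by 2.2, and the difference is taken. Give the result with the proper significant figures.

5.8 × 10² L

79.64 × 7.4 = 589.336 → 5.9 × 10² L (2 s.f., last digit at the 10^1 place).
4.34 × 2.2 = 9.548 → 9.5 L (2 s.f., last digit at the 10^-1 place).
Difference: 579.788 L; keep the coarser place, 10^1.
Result: 5.8 × 10² L.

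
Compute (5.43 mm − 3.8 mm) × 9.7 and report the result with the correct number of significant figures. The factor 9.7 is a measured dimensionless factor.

5.43 mm − 3.8 mm = 1.63 mm; the difference is limited to 1 decimal place (2 s.f.).
Carrying full precision, 1.63 × 9.7 = 15.811 mm; 9.7 has 2 s.f., so the result keeps min(2, 2) = 2 s.f.
Rounded to 2 significant figures: 16 mm.

16 mm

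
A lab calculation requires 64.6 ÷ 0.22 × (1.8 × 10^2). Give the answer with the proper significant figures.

64.6 ÷ 0.22 × (1.8 × 10^2) = 52854.5454545…
Multiplication/division keeps the fewest significant figures: 64.6 → 3 s.f., 0.22 → 2 s.f., 1.8 × 10^2 → 2 s.f.; limit is 2.
Rounded to 2 significant figures: 5.3 × 10^4.

5.3 × 10^4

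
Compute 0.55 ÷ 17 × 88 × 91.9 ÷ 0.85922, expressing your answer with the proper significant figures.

3.0 × 10²

0.55 ÷ 17 × 88 × 91.9 ÷ 0.85922 = 304.514217409…
Multiplication/division keeps the fewest significant figures: 0.55 → 2 s.f., 17 → 2 s.f., 88 → 2 s.f., 91.9 → 3 s.f., 0.85922 → 5 s.f.; limit is 2.
Rounded to 2 significant figures: 3.0 × 10².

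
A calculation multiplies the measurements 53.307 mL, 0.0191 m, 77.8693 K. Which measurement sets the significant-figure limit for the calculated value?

0.0191 m

53.307 mL → 5 s.f.; 0.0191 m → 3 s.f.; 77.8693 K → 6 s.f.
The fewest is 3 significant figures, from 0.0191 m.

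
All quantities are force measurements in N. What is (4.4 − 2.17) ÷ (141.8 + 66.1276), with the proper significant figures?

0.011

4.4 − 2.17 = 2.23, limited to 1 d.p. → 2 s.f.; 141.8 + 66.1276 = 207.9276, limited to 1 d.p. → 4 s.f.
Carrying full precision, 2.23 ÷ 207.9276 = 0.0107248869318…; keep min(2, 4) = 2 s.f.
Rounded to 2 significant figures: 0.011.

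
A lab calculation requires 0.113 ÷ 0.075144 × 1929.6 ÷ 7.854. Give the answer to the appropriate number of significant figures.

0.113 ÷ 0.075144 × 1929.6 ÷ 7.854 = 369.454131642…
Multiplication/division keeps the fewest significant figures: 0.113 → 3 s.f., 0.075144 → 5 s.f., 1929.6 → 5 s.f., 7.854 → 4 s.f.; limit is 3.
Rounded to 3 significant figures: 369.

369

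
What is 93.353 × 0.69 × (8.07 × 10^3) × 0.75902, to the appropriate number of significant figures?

93.353 × 0.69 × (8.07 × 10^3) × 0.75902 = 394551.886364…
Multiplication/division keeps the fewest significant figures: 93.353 → 5 s.f., 0.69 → 2 s.f., 8.07 × 10^3 → 3 s.f., 0.75902 → 5 s.f.; limit is 2.
Rounded to 2 significant figures: 3.9 × 10^5.

3.9 × 10^5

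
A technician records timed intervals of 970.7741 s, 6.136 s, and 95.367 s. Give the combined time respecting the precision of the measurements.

970.7741 s + 6.136 s + 95.367 s = 1072.2771 s.
Addition/subtraction keeps the fewest decimal places: 970.7741 → 4 decimal places, 6.136 → 3 decimal places, 95.367 → 3 decimal places; limit is 3.
Rounded to 3 decimal places: 1072.277 s.

1072.277 s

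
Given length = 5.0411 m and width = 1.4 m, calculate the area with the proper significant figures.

area = 5.0411 m × 1.4 m = 7.05754 m².
5.0411 has 5 significant figures; 1.4 has 2.
Division/multiplication keeps the fewest: 2 significant figures.
Rounded: 7.1 m².

7.1 m²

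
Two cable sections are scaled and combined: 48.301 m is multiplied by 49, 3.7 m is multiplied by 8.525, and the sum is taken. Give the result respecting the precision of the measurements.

48.301 × 49 = 2366.749 → 2.4 × 10^3 m (2 s.f., last digit at the 10^2 place).
3.7 × 8.525 = 31.5425 → 32 m (2 s.f., last digit at the 10^0 place).
Sum: 2398.2915 m; keep the coarser place, 10^2.
Result: 2.4 × 10^3 m.

2.4 × 10^3 m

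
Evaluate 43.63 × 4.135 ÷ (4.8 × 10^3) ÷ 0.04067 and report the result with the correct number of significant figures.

43.63 × 4.135 ÷ (4.8 × 10^3) ÷ 0.04067 = 0.924156063028…
Multiplication/division keeps the fewest significant figures: 43.63 → 4 s.f., 4.135 → 4 s.f., 4.8 × 10^3 → 2 s.f., 0.04067 → 4 s.f.; limit is 2.
Rounded to 2 significant figures: 0.92.

0.92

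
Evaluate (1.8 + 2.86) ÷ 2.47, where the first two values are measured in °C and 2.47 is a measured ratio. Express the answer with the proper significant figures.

1.8 °C + 2.86 °C = 4.66 °C; the sum is limited to 1 decimal place (2 s.f.).
Carrying full precision, 4.66 ÷ 2.47 = 1.88663967611… °C; 2.47 has 3 s.f., so the result keeps min(2, 3) = 2 s.f.
Rounded to 2 significant figures: 1.9 °C.

1.9 °C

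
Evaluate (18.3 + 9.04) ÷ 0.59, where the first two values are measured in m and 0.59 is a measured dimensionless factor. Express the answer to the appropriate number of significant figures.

46 m

18.3 m + 9.04 m = 27.34 m; the sum is limited to 1 decimal place (3 s.f.).
Carrying full precision, 27.34 ÷ 0.59 = 46.3389830508… m; 0.59 has 2 s.f., so the result keeps min(3, 2) = 2 s.f.
Rounded to 2 significant figures: 46 m.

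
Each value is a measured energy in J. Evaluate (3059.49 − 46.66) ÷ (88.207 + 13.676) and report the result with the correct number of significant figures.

3059.49 − 46.66 = 3012.83, limited to 2 d.p. → 6 s.f.; 88.207 + 13.676 = 101.883, limited to 3 d.p. → 6 s.f.
Carrying full precision, 3012.83 ÷ 101.883 = 29.5714692343…; keep min(6, 6) = 6 s.f.
Rounded to 6 significant figures: 29.5715.

29.5715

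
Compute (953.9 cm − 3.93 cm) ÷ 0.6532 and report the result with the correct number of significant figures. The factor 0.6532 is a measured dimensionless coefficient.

953.9 cm − 3.93 cm = 949.97 cm; the difference is limited to 1 decimal place (4 s.f.).
Carrying full precision, 949.97 ÷ 0.6532 = 1454.33251684… cm; 0.6532 has 4 s.f., so the result keeps min(4, 4) = 4 s.f.
Rounded to 4 significant figures: 1.454 × 10^3 cm.

1.454 × 10^3 cm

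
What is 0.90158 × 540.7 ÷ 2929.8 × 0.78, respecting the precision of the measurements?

0.13

0.90158 × 540.7 ÷ 2929.8 × 0.78 = 0.129782837968…
Multiplication/division keeps the fewest significant figures: 0.90158 → 5 s.f., 540.7 → 4 s.f., 2929.8 → 5 s.f., 0.78 → 2 s.f.; limit is 2.
Rounded to 2 significant figures: 0.13.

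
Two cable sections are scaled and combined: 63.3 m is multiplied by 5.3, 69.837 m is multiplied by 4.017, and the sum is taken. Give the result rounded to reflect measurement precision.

6.2 × 10² m

63.3 × 5.3 = 335.49 → 3.4 × 10² m (2 s.f., last digit at the 10^1 place).
69.837 × 4.017 = 280.535229 → 280.5 m (4 s.f., last digit at the 10^-1 place).
Sum: 616.025229 m; keep the coarser place, 10^1.
Result: 6.2 × 10² m.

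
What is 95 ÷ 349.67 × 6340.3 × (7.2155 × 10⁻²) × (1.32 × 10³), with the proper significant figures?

1.6 × 10⁵

95 ÷ 349.67 × 6340.3 × (7.2155 × 10⁻²) × (1.32 × 10³) = 164064.795525…
Multiplication/division keeps the fewest significant figures: 95 → 2 s.f., 349.67 → 5 s.f., 6340.3 → 5 s.f., 7.2155 × 10⁻² → 5 s.f., 1.32 × 10³ → 3 s.f.; limit is 2.
Rounded to 2 significant figures: 1.6 × 10⁵.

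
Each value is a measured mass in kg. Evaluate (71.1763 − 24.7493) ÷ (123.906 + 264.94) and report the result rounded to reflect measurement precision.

0.11940

71.1763 − 24.7493 = 46.4270, limited to 4 d.p. → 6 s.f.; 123.906 + 264.94 = 388.846, limited to 2 d.p. → 5 s.f.
Carrying full precision, 46.4270 ÷ 388.846 = 0.119396882056…; keep min(6, 5) = 5 s.f.
Rounded to 5 significant figures: 0.11940.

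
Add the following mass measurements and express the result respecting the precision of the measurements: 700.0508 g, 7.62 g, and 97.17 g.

700.0508 g + 7.62 g + 97.17 g = 804.8408 g.
Addition/subtraction keeps the fewest decimal places: 700.0508 → 4 decimal places, 7.62 → 2 decimal places, 97.17 → 2 decimal places; limit is 2.
Rounded to 2 decimal places: 804.84 g.

804.84 g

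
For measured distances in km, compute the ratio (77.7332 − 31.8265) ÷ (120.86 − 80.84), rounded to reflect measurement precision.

1.147

77.7332 − 31.8265 = 45.9067, limited to 4 d.p. → 6 s.f.; 120.86 − 80.84 = 40.02, limited to 2 d.p. → 4 s.f.
Carrying full precision, 45.9067 ÷ 40.02 = 1.14709395302…; keep min(6, 4) = 4 s.f.
Rounded to 4 significant figures: 1.147.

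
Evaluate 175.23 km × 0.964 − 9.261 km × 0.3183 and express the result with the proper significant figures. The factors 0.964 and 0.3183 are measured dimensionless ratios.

175.23 × 0.964 = 168.92172 → 169 km (3 s.f., last digit at the 10^0 place).
9.261 × 0.3183 = 2.9477763 → 2.948 km (4 s.f., last digit at the 10^-3 place).
Difference: 165.9739437 km; keep the coarser place, 10^0.
Result: 1.66 × 10² km.

1.66 × 10² km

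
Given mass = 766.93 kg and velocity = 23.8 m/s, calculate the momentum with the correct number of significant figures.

1.83 × 10⁴ kg·m/s

momentum = 766.93 kg × 23.8 m/s = 18252.934 kg·m/s.
766.93 has 5 significant figures; 23.8 has 3.
Division/multiplication keeps the fewest: 3 significant figures.
Rounded: 1.83 × 10⁴ kg·m/s.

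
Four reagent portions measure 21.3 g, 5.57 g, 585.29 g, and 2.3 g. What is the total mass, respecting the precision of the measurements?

21.3 g + 5.57 g + 585.29 g + 2.3 g = 614.46 g.
Addition/subtraction keeps the fewest decimal places: 21.3 → 1 decimal place, 5.57 → 2 decimal places, 585.29 → 2 decimal places, 2.3 → 1 decimal place; limit is 1.
Rounded to 1 decimal place: 6.145 × 10² g.

6.145 × 10² g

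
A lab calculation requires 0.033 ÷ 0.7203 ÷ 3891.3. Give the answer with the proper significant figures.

0.033 ÷ 0.7203 ÷ 3891.3 = 0.000011773506043…
Multiplication/division keeps the fewest significant figures: 0.033 → 2 s.f., 0.7203 → 4 s.f., 3891.3 → 5 s.f.; limit is 2.
Rounded to 2 significant figures: 1.2 × 10^-5.

1.2 × 10^-5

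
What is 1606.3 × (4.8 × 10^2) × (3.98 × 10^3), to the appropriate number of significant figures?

3.1 × 10^9

1606.3 × (4.8 × 10^2) × (3.98 × 10^3) = 3.06867552 × 10^9
Multiplication/division keeps the fewest significant figures: 1606.3 → 5 s.f., 4.8 × 10^2 → 2 s.f., 3.98 × 10^3 → 3 s.f.; limit is 2.
Rounded to 2 significant figures: 3.1 × 10^9.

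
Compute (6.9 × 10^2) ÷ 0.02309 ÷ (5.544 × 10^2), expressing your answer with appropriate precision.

54

(6.9 × 10^2) ÷ 0.02309 ÷ (5.544 × 10^2) = 53.9016346725…
Multiplication/division keeps the fewest significant figures: 6.9 × 10^2 → 2 s.f., 0.02309 → 4 s.f., 5.544 × 10^2 → 4 s.f.; limit is 2.
Rounded to 2 significant figures: 54.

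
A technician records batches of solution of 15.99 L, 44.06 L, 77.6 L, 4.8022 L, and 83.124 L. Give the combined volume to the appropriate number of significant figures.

225.6 L

15.99 L + 44.06 L + 77.6 L + 4.8022 L + 83.124 L = 225.5762 L.
Addition/subtraction keeps the fewest decimal places: 15.99 → 2 decimal places, 44.06 → 2 decimal places, 77.6 → 1 decimal place, 4.8022 → 4 decimal places, 83.124 → 3 decimal places; limit is 1.
Rounded to 1 decimal place: 225.6 L.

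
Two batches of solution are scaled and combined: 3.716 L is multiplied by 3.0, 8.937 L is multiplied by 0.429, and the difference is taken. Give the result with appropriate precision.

7 L

3.716 × 3.0 = 11.148 → 11 L (2 s.f., last digit at the 10^0 place).
8.937 × 0.429 = 3.833973 → 3.83 L (3 s.f., last digit at the 10^-2 place).
Difference: 7.314027 L; keep the coarser place, 10^0.
Result: 7 L.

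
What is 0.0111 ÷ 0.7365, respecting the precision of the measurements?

0.0111 ÷ 0.7365 = 0.0150712830957…
Multiplication/division keeps the fewest significant figures: 0.0111 → 3 s.f., 0.7365 → 4 s.f.; limit is 3.
Rounded to 3 significant figures: 1.51 × 10^-2.

1.51 × 10^-2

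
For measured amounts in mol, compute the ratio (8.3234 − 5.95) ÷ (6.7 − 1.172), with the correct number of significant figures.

8.3234 − 5.95 = 2.3734, limited to 2 d.p. → 3 s.f.; 6.7 − 1.172 = 5.528, limited to 1 d.p. → 2 s.f.
Carrying full precision, 2.3734 ÷ 5.528 = 0.429341534009…; keep min(3, 2) = 2 s.f.
Rounded to 2 significant figures: 0.43.

0.43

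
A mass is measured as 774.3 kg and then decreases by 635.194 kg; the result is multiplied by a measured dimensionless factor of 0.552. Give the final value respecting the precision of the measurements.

76.8 kg

774.3 kg − 635.194 kg = 139.106 kg; the difference is limited to 1 decimal place (4 s.f.).
Carrying full precision, 139.106 × 0.552 = 76.786512 kg; 0.552 has 3 s.f., so the result keeps min(4, 3) = 3 s.f.
Rounded to 3 significant figures: 76.8 kg.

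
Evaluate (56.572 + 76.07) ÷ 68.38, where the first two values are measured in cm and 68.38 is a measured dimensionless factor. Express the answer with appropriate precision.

1.940 cm

56.572 cm + 76.07 cm = 132.642 cm; the sum is limited to 2 decimal places (5 s.f.).
Carrying full precision, 132.642 ÷ 68.38 = 1.93977771278… cm; 68.38 has 4 s.f., so the result keeps min(5, 4) = 4 s.f.
Rounded to 4 significant figures: 1.940 cm.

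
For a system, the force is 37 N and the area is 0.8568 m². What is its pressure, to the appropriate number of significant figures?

pressure = 37 N ÷ 0.8568 m² = 43.1839402428… Pa.
37 has 2 significant figures; 0.8568 has 4.
Division/multiplication keeps the fewest: 2 significant figures.
Rounded: 43 Pa.

43 Pa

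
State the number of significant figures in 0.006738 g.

0.006738: leading zeros are not significant.

4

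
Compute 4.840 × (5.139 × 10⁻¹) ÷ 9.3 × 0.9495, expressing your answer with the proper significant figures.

0.25

4.840 × (5.139 × 10⁻¹) ÷ 9.3 × 0.9495 = 0.253942856129…
Multiplication/division keeps the fewest significant figures: 4.840 → 4 s.f., 5.139 × 10⁻¹ → 4 s.f., 9.3 → 2 s.f., 0.9495 → 4 s.f.; limit is 2.
Rounded to 2 significant figures: 0.25.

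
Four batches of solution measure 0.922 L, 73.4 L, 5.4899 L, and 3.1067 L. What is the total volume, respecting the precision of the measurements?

0.922 L + 73.4 L + 5.4899 L + 3.1067 L = 82.9186 L.
Addition/subtraction keeps the fewest decimal places: 0.922 → 3 decimal places, 73.4 → 1 decimal place, 5.4899 → 4 decimal places, 3.1067 → 4 decimal places; limit is 1.
Rounded to 1 decimal place: 82.9 L.

82.9 L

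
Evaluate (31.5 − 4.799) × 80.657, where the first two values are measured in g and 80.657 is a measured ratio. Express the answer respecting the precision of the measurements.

31.5 g − 4.799 g = 26.701 g; the difference is limited to 1 decimal place (3 s.f.).
Carrying full precision, 26.701 × 80.657 = 2153.622557 g; 80.657 has 5 s.f., so the result keeps min(3, 5) = 3 s.f.
Rounded to 3 significant figures: 2.15 × 10^3 g.

2.15 × 10^3 g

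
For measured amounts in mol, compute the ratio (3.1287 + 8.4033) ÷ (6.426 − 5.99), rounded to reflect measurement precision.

26

3.1287 + 8.4033 = 11.5320, limited to 4 d.p. → 6 s.f.; 6.426 − 5.99 = 0.436, limited to 2 d.p. → 2 s.f.
Carrying full precision, 11.5320 ÷ 0.436 = 26.4495412844…; keep min(6, 2) = 2 s.f.
Rounded to 2 significant figures: 26.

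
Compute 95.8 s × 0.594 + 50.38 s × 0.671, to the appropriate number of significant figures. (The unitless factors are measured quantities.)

95.8 × 0.594 = 56.9052 → 56.9 s (3 s.f., last digit at the 10^-1 place).
50.38 × 0.671 = 33.80498 → 33.8 s (3 s.f., last digit at the 10^-1 place).
Sum: 90.71018 s; keep the coarser place, 10^-1.
Result: 90.7 s.

90.7 s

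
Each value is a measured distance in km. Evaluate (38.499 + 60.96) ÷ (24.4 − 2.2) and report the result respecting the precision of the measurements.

38.499 + 60.96 = 99.459, limited to 2 d.p. → 4 s.f.; 24.4 − 2.2 = 22.2, limited to 1 d.p. → 3 s.f.
Carrying full precision, 99.459 ÷ 22.2 = 4.48013513514…; keep min(4, 3) = 3 s.f.
Rounded to 3 significant figures: 4.48.

4.48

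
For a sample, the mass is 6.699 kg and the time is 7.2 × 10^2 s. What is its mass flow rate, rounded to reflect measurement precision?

0.0093 kg/s

mass flow rate = 6.699 kg ÷ 7.2 × 10^2 s = 0.00930416666667… kg/s.
6.699 has 4 significant figures; 7.2 × 10^2 has 2.
Division/multiplication keeps the fewest: 2 significant figures.
Rounded: 0.0093 kg/s.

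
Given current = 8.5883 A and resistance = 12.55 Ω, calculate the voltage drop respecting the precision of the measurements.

voltage drop = 8.5883 A × 12.55 Ω = 107.783165 V.
8.5883 has 5 significant figures; 12.55 has 4.
Division/multiplication keeps the fewest: 4 significant figures.
Rounded: 107.8 V.

107.8 V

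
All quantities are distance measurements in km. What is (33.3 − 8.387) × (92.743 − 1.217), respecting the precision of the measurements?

33.3 − 8.387 = 24.913, limited to 1 d.p. → 3 s.f.; 92.743 − 1.217 = 91.526, limited to 3 d.p. → 5 s.f.
Carrying full precision, 24.913 × 91.526 = 2280.187238; keep min(3, 5) = 3 s.f.
Rounded to 3 significant figures: 2.28 × 10^3 km².

2.28 × 10^3 km²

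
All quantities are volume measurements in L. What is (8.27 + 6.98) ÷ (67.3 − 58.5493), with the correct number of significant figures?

1.7

8.27 + 6.98 = 15.25, limited to 2 d.p. → 4 s.f.; 67.3 − 58.5493 = 8.7507, limited to 1 d.p. → 2 s.f.
Carrying full precision, 15.25 ÷ 8.7507 = 1.74271772544…; keep min(4, 2) = 2 s.f.
Rounded to 2 significant figures: 1.7.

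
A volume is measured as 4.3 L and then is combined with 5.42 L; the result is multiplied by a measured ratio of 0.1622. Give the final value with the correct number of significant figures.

1.6 L

4.3 L + 5.42 L = 9.72 L; the sum is limited to 1 decimal place (2 s.f.).
Carrying full precision, 9.72 × 0.1622 = 1.576584 L; 0.1622 has 4 s.f., so the result keeps min(2, 4) = 2 s.f.
Rounded to 2 significant figures: 1.6 L.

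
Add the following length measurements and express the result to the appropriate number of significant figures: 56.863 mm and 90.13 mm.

146.99 mm

56.863 mm + 90.13 mm = 146.993 mm.
Addition/subtraction keeps the fewest decimal places: 56.863 → 3 decimal places, 90.13 → 2 decimal places; limit is 2.
Rounded to 2 decimal places: 146.99 mm.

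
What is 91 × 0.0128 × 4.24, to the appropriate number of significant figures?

91 × 0.0128 × 4.24 = 4.938752
Multiplication/division keeps the fewest significant figures: 91 → 2 s.f., 0.0128 → 3 s.f., 4.24 → 3 s.f.; limit is 2.
Rounded to 2 significant figures: 4.9.

4.9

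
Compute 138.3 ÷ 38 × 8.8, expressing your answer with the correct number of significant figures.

138.3 ÷ 38 × 8.8 = 32.0273684211…
Multiplication/division keeps the fewest significant figures: 138.3 → 4 s.f., 38 → 2 s.f., 8.8 → 2 s.f.; limit is 2.
Rounded to 2 significant figures: 32.

32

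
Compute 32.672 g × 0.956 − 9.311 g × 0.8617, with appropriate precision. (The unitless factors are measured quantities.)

23.2 g

32.672 × 0.956 = 31.234432 → 31.2 g (3 s.f., last digit at the 10^-1 place).
9.311 × 0.8617 = 8.0232887 → 8.023 g (4 s.f., last digit at the 10^-3 place).
Difference: 23.2111433 g; keep the coarser place, 10^-1.
Result: 23.2 g.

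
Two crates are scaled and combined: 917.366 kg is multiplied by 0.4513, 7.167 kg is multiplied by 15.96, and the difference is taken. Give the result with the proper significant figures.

917.366 × 0.4513 = 414.0072758 → 414.0 kg (4 s.f., last digit at the 10^-1 place).
7.167 × 15.96 = 114.38532 → 114.4 kg (4 s.f., last digit at the 10^-1 place).
Difference: 299.6219558 kg; keep the coarser place, 10^-1.
Result: 299.6 kg.

299.6 kg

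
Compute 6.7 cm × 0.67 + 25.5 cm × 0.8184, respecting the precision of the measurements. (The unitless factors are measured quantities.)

6.7 × 0.67 = 4.489 → 4.5 cm (2 s.f., last digit at the 10^-1 place).
25.5 × 0.8184 = 20.8692 → 20.9 cm (3 s.f., last digit at the 10^-1 place).
Sum: 25.3582 cm; keep the coarser place, 10^-1.
Result: 25.4 cm.

25.4 cm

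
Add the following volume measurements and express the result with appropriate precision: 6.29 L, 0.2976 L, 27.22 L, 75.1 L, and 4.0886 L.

113.0 L

6.29 L + 0.2976 L + 27.22 L + 75.1 L + 4.0886 L = 112.9962 L.
Addition/subtraction keeps the fewest decimal places: 6.29 → 2 decimal places, 0.2976 → 4 decimal places, 27.22 → 2 decimal places, 75.1 → 1 decimal place, 4.0886 → 4 decimal places; limit is 1.
Rounded to 1 decimal place: 113.0 L.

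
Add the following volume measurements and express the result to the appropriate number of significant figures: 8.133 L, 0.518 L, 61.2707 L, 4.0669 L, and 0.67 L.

8.133 L + 0.518 L + 61.2707 L + 4.0669 L + 0.67 L = 74.6586 L.
Addition/subtraction keeps the fewest decimal places: 8.133 → 3 decimal places, 0.518 → 3 decimal places, 61.2707 → 4 decimal places, 4.0669 → 4 decimal places, 0.67 → 2 decimal places; limit is 2.
Rounded to 2 decimal places: 74.66 L.

74.66 L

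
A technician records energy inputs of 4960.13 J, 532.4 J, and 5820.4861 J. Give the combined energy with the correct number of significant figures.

11313.0 J

4960.13 J + 532.4 J + 5820.4861 J = 11313.0161 J.
Addition/subtraction keeps the fewest decimal places: 4960.13 → 2 decimal places, 532.4 → 1 decimal place, 5820.4861 → 4 decimal places; limit is 1.
Rounded to 1 decimal place: 11313.0 J.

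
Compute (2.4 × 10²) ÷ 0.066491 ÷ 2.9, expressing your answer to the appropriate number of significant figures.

(2.4 × 10²) ÷ 0.066491 ÷ 2.9 = 1244.65898677…
Multiplication/division keeps the fewest significant figures: 2.4 × 10² → 2 s.f., 0.066491 → 5 s.f., 2.9 → 2 s.f.; limit is 2.
Rounded to 2 significant figures: 1.2 × 10³.

1.2 × 10³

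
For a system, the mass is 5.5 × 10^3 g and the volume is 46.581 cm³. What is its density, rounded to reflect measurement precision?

density = 5.5 × 10^3 g ÷ 46.581 cm³ = 118.073892789… g/cm³.
5.5 × 10^3 has 2 significant figures; 46.581 has 5.
Division/multiplication keeps the fewest: 2 significant figures.
Rounded: 1.2 × 10^2 g/cm³.

1.2 × 10^2 g/cm³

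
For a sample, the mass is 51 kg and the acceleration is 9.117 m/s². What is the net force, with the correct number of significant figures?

4.6 × 10² N

net force = 51 kg × 9.117 m/s² = 464.967 N.
51 has 2 significant figures; 9.117 has 4.
Division/multiplication keeps the fewest: 2 significant figures.
Rounded: 4.6 × 10² N.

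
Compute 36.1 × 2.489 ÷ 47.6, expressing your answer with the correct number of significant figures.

1.89

36.1 × 2.489 ÷ 47.6 = 1.88766596639…
Multiplication/division keeps the fewest significant figures: 36.1 → 3 s.f., 2.489 → 4 s.f., 47.6 → 3 s.f.; limit is 3.
Rounded to 3 significant figures: 1.89.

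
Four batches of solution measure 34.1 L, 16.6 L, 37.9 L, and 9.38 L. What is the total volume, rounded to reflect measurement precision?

34.1 L + 16.6 L + 37.9 L + 9.38 L = 97.98 L.
Addition/subtraction keeps the fewest decimal places: 34.1 → 1 decimal place, 16.6 → 1 decimal place, 37.9 → 1 decimal place, 9.38 → 2 decimal places; limit is 1.
Rounded to 1 decimal place: 98.0 L.

98.0 L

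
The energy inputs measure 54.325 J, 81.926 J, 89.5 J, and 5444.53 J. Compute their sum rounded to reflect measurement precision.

54.325 J + 81.926 J + 89.5 J + 5444.53 J = 5670.281 J.
Addition/subtraction keeps the fewest decimal places: 54.325 → 3 decimal places, 81.926 → 3 decimal places, 89.5 → 1 decimal place, 5444.53 → 2 decimal places; limit is 1.
Rounded to 1 decimal place: 5670.3 J.

5670.3 J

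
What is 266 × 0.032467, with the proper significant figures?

8.64

266 × 0.032467 = 8.636222
Multiplication/division keeps the fewest significant figures: 266 → 3 s.f., 0.032467 → 5 s.f.; limit is 3.
Rounded to 3 significant figures: 8.64.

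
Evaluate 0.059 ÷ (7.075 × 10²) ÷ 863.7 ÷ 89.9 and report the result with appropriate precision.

1.1 × 10⁻⁹

0.059 ÷ (7.075 × 10²) ÷ 863.7 ÷ 89.9 = 1.0739967227 × 10^-9…
Multiplication/division keeps the fewest significant figures: 0.059 → 2 s.f., 7.075 × 10² → 4 s.f., 863.7 → 4 s.f., 89.9 → 3 s.f.; limit is 2.
Rounded to 2 significant figures: 1.1 × 10⁻⁹.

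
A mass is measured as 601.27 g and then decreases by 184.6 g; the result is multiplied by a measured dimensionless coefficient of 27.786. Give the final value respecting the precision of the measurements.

1.158 × 10⁴ g

601.27 g − 184.6 g = 416.67 g; the difference is limited to 1 decimal place (4 s.f.).
Carrying full precision, 416.67 × 27.786 = 11577.59262 g; 27.786 has 5 s.f., so the result keeps min(4, 5) = 4 s.f.
Rounded to 4 significant figures: 1.158 × 10⁴ g.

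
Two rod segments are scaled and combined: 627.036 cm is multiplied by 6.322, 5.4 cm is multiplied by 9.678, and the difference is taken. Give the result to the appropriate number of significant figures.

627.036 × 6.322 = 3964.121592 → 3964 cm (4 s.f., last digit at the 10^0 place).
5.4 × 9.678 = 52.2612 → 52 cm (2 s.f., last digit at the 10^0 place).
Difference: 3911.860392 cm; keep the coarser place, 10^0.
Result: 3912 cm.

3912 cm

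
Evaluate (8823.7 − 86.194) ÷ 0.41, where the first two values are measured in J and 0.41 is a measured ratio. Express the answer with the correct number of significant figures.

2.1 × 10^4 J

8823.7 J − 86.194 J = 8737.506 J; the difference is limited to 1 decimal place (5 s.f.).
Carrying full precision, 8737.506 ÷ 0.41 = 21310.9902439… J; 0.41 has 2 s.f., so the result keeps min(5, 2) = 2 s.f.
Rounded to 2 significant figures: 2.1 × 10^4 J.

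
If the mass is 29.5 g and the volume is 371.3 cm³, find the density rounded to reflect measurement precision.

0.0795 g/cm³

density = 29.5 g ÷ 371.3 cm³ = 0.0794505790466… g/cm³.
29.5 has 3 significant figures; 371.3 has 4.
Division/multiplication keeps the fewest: 3 significant figures.
Rounded: 0.0795 g/cm³.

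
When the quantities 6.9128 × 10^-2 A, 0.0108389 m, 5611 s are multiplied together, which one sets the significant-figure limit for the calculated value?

6.9128 × 10^-2 A → 5 s.f.; 0.0108389 m → 6 s.f.; 5611 s → 4 s.f.
The fewest is 4 significant figures, from 5611 s.

5611 s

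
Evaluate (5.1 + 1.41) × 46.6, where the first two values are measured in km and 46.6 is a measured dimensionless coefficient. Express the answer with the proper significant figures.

3.0 × 10^2 km

5.1 km + 1.41 km = 6.51 km; the sum is limited to 1 decimal place (2 s.f.).
Carrying full precision, 6.51 × 46.6 = 303.366 km; 46.6 has 3 s.f., so the result keeps min(2, 3) = 2 s.f.
Rounded to 2 significant figures: 3.0 × 10^2 km.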